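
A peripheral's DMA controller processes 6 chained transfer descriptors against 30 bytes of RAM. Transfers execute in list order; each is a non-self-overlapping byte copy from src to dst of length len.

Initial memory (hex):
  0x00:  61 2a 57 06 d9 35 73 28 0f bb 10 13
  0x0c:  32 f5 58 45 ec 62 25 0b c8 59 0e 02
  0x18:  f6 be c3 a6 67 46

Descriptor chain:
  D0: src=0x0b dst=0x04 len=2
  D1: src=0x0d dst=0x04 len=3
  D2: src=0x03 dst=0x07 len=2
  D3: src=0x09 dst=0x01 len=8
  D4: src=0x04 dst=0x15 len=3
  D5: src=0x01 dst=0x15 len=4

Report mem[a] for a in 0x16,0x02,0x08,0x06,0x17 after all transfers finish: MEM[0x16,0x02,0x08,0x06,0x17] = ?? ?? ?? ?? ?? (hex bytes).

MEM[0x16,0x02,0x08,0x06,0x17] = 10 10 ec 58 13

#0 dst[0x04+2] := {0x13,0x32}
#1 dst[0x04+3] := {0xf5,0x58,0x45}
#2 dst[0x07+2] := {0x06,0xf5}
#3 dst[0x01+8] := {0xbb,0x10,0x13,0x32,0xf5,0x58,0x45,0xec}
#4 dst[0x15+3] := {0x32,0xf5,0x58}
#5 dst[0x15+4] := {0xbb,0x10,0x13,0x32}
query mem[0x16]=0x10, mem[0x02]=0x10, mem[0x08]=0xec, mem[0x06]=0x58, mem[0x17]=0x13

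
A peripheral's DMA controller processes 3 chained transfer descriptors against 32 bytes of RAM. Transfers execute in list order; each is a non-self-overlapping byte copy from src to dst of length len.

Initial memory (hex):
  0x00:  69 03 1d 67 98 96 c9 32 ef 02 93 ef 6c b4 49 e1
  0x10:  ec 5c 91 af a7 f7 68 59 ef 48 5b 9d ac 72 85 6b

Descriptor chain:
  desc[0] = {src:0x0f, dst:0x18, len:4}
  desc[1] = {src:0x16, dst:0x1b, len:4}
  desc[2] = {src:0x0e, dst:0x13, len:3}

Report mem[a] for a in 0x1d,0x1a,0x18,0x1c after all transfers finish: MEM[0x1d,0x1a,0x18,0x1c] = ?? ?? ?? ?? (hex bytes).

MEM[0x1d,0x1a,0x18,0x1c] = e1 5c e1 59

#0 dst[0x18+4] := {0xe1,0xec,0x5c,0x91}
#1 dst[0x1b+4] := {0x68,0x59,0xe1,0xec}
#2 dst[0x13+3] := {0x49,0xe1,0xec}
query mem[0x1d]=0xe1, mem[0x1a]=0x5c, mem[0x18]=0xe1, mem[0x1c]=0x59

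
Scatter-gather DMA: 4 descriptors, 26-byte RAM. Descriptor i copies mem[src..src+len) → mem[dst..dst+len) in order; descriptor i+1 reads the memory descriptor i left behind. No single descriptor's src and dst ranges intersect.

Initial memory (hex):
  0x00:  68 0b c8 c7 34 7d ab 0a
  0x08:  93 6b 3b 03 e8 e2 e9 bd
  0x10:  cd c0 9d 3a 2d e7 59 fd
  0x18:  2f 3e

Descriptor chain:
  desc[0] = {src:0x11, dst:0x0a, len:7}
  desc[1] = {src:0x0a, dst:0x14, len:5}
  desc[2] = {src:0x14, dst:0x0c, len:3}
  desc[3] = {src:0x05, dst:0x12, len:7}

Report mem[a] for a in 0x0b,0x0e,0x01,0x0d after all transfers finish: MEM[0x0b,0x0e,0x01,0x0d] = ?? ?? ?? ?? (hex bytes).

MEM[0x0b,0x0e,0x01,0x0d] = 9d 3a 0b 9d

#0 dst[0x0a+7] := {0xc0,0x9d,0x3a,0x2d,0xe7,0x59,0xfd}
#1 dst[0x14+5] := {0xc0,0x9d,0x3a,0x2d,0xe7}
#2 dst[0x0c+3] := {0xc0,0x9d,0x3a}
#3 dst[0x12+7] := {0x7d,0xab,0x0a,0x93,0x6b,0xc0,0x9d}
query mem[0x0b]=0x9d, mem[0x0e]=0x3a, mem[0x01]=0x0b, mem[0x0d]=0x9d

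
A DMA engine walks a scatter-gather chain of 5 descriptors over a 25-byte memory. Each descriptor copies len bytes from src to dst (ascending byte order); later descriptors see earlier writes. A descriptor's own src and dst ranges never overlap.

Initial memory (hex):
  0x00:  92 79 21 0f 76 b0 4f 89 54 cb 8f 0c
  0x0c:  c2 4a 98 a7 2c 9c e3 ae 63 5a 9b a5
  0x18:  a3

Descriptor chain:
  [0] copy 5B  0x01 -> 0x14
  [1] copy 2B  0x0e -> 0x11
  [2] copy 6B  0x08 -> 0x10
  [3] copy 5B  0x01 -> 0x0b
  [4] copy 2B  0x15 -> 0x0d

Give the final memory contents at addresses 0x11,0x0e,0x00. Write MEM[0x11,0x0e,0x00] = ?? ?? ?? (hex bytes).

MEM[0x11,0x0e,0x00] = cb 0f 92

#0 dst[0x14+5] := {0x79,0x21,0x0f,0x76,0xb0}
#1 dst[0x11+2] := {0x98,0xa7}
#2 dst[0x10+6] := {0x54,0xcb,0x8f,0x0c,0xc2,0x4a}
#3 dst[0x0b+5] := {0x79,0x21,0x0f,0x76,0xb0}
#4 dst[0x0d+2] := {0x4a,0x0f}
query mem[0x11]=0xcb, mem[0x0e]=0x0f, mem[0x00]=0x92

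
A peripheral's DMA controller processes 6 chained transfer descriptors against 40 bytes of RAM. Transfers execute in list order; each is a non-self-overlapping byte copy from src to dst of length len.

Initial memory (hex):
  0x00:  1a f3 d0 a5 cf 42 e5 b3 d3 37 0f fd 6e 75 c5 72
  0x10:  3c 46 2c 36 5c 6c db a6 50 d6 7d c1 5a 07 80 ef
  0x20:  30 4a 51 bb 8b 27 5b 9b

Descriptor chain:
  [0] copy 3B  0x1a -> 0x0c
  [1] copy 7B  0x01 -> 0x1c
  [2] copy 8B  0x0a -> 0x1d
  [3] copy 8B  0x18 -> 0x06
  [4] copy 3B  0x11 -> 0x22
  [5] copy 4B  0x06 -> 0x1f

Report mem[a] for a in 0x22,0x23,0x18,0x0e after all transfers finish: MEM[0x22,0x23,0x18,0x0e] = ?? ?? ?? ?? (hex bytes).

#0 dst[0x0c+3] := {0x7d,0xc1,0x5a}
#1 dst[0x1c+7] := {0xf3,0xd0,0xa5,0xcf,0x42,0xe5,0xb3}
#2 dst[0x1d+8] := {0x0f,0xfd,0x7d,0xc1,0x5a,0x72,0x3c,0x46}
#3 dst[0x06+8] := {0x50,0xd6,0x7d,0xc1,0xf3,0x0f,0xfd,0x7d}
#4 dst[0x22+3] := {0x46,0x2c,0x36}
#5 dst[0x1f+4] := {0x50,0xd6,0x7d,0xc1}
query mem[0x22]=0xc1, mem[0x23]=0x2c, mem[0x18]=0x50, mem[0x0e]=0x5a

MEM[0x22,0x23,0x18,0x0e] = c1 2c 50 5a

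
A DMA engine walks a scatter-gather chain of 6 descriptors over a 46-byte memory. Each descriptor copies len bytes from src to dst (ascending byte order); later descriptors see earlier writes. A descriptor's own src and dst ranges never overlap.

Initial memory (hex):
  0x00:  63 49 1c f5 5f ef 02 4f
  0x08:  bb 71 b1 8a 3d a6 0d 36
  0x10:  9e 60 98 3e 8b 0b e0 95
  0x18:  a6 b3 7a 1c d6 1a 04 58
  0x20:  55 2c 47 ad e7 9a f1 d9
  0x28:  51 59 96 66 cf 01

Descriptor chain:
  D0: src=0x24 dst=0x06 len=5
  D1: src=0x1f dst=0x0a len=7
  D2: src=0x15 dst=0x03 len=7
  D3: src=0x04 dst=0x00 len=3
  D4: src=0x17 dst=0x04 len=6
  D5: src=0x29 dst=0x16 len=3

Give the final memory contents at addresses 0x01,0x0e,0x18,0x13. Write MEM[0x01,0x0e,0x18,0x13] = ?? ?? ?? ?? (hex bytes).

[0] 0x24->0x06 len=5 : e7 9a f1 d9 51
[1] 0x1f->0x0a len=7 : 58 55 2c 47 ad e7 9a
[2] 0x15->0x03 len=7 : 0b e0 95 a6 b3 7a 1c
[3] 0x04->0x00 len=3 : e0 95 a6
[4] 0x17->0x04 len=6 : 95 a6 b3 7a 1c d6
[5] 0x29->0x16 len=3 : 59 96 66
query mem[0x01]=0x95, mem[0x0e]=0xad, mem[0x18]=0x66, mem[0x13]=0x3e

MEM[0x01,0x0e,0x18,0x13] = 95 ad 66 3e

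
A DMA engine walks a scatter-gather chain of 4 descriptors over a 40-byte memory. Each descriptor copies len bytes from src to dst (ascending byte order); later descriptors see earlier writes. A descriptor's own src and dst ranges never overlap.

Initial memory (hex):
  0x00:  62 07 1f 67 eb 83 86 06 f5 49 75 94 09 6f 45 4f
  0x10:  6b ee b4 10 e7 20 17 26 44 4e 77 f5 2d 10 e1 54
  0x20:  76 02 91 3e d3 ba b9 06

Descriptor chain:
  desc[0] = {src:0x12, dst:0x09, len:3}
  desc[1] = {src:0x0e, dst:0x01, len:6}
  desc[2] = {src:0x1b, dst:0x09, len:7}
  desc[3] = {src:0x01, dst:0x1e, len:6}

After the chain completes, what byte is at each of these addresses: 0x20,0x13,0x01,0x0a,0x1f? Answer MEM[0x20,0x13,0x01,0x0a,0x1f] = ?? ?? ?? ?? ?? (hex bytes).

MEM[0x20,0x13,0x01,0x0a,0x1f] = 6b 10 45 2d 4f

D0: mem[0x09..0x0b] <- [b4 10 e7]
D1: mem[0x01..0x06] <- [45 4f 6b ee b4 10]
D2: mem[0x09..0x0f] <- [f5 2d 10 e1 54 76 02]
D3: mem[0x1e..0x23] <- [45 4f 6b ee b4 10]
query mem[0x20]=0x6b, mem[0x13]=0x10, mem[0x01]=0x45, mem[0x0a]=0x2d, mem[0x1f]=0x4f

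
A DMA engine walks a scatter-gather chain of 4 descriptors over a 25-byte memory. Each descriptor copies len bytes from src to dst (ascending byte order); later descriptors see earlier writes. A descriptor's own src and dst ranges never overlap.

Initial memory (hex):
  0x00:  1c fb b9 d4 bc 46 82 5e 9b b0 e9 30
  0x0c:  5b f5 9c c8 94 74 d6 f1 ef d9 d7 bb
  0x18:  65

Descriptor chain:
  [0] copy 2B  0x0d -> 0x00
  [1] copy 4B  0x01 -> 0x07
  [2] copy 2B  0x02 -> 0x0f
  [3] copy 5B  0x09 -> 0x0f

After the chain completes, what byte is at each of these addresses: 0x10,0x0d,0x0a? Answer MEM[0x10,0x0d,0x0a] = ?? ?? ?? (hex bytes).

[0] 0x0d->0x00 len=2 : f5 9c
[1] 0x01->0x07 len=4 : 9c b9 d4 bc
[2] 0x02->0x0f len=2 : b9 d4
[3] 0x09->0x0f len=5 : d4 bc 30 5b f5
query mem[0x10]=0xbc, mem[0x0d]=0xf5, mem[0x0a]=0xbc

MEM[0x10,0x0d,0x0a] = bc f5 bc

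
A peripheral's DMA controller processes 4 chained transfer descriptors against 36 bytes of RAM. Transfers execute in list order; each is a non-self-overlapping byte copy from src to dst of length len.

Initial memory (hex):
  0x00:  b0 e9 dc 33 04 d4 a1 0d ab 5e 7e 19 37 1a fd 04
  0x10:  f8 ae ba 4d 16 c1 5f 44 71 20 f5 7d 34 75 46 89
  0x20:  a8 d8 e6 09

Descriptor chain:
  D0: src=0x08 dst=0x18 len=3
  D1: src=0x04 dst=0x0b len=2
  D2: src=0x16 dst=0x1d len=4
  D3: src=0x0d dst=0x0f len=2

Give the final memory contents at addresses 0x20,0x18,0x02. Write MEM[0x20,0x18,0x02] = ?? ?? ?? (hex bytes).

[0] 0x08->0x18 len=3 : ab 5e 7e
[1] 0x04->0x0b len=2 : 04 d4
[2] 0x16->0x1d len=4 : 5f 44 ab 5e
[3] 0x0d->0x0f len=2 : 1a fd
query mem[0x20]=0x5e, mem[0x18]=0xab, mem[0x02]=0xdc

MEM[0x20,0x18,0x02] = 5e ab dc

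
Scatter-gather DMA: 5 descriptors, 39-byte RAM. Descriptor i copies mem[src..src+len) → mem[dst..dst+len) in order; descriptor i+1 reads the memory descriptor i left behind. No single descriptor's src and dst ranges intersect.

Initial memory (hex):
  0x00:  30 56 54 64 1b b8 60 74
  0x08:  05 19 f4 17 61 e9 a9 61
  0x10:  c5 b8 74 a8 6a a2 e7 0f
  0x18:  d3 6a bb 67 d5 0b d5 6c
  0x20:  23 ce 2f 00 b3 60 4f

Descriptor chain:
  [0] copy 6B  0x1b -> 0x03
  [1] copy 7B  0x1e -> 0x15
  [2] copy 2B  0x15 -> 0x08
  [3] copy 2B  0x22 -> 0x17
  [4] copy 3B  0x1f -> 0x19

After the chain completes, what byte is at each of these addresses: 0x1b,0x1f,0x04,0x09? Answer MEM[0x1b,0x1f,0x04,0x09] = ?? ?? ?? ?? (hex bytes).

MEM[0x1b,0x1f,0x04,0x09] = ce 6c d5 6c

  after D0: wrote 6B at 0x03 = 67d50bd56c23
  after D1: wrote 7B at 0x15 = d56c23ce2f00b3
  after D2: wrote 2B at 0x08 = d56c
  after D3: wrote 2B at 0x17 = 2f00
  after D4: wrote 3B at 0x19 = 6c23ce
query mem[0x1b]=0xce, mem[0x1f]=0x6c, mem[0x04]=0xd5, mem[0x09]=0x6c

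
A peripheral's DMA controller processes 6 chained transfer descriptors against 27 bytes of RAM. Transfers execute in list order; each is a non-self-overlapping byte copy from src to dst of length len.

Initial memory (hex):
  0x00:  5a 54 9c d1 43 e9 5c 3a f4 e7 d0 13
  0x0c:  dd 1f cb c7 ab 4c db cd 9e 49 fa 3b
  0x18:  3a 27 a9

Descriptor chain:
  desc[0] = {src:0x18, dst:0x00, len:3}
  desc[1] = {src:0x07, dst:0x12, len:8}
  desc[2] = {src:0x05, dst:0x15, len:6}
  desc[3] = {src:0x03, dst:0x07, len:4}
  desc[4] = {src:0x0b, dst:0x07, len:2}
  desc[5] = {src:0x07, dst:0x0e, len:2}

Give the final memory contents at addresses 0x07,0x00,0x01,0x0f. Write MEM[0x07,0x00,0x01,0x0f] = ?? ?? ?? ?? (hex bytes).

MEM[0x07,0x00,0x01,0x0f] = 13 3a 27 dd

D0: mem[0x00..0x02] <- [3a 27 a9]
D1: mem[0x12..0x19] <- [3a f4 e7 d0 13 dd 1f cb]
D2: mem[0x15..0x1a] <- [e9 5c 3a f4 e7 d0]
D3: mem[0x07..0x0a] <- [d1 43 e9 5c]
D4: mem[0x07..0x08] <- [13 dd]
D5: mem[0x0e..0x0f] <- [13 dd]
query mem[0x07]=0x13, mem[0x00]=0x3a, mem[0x01]=0x27, mem[0x0f]=0xdd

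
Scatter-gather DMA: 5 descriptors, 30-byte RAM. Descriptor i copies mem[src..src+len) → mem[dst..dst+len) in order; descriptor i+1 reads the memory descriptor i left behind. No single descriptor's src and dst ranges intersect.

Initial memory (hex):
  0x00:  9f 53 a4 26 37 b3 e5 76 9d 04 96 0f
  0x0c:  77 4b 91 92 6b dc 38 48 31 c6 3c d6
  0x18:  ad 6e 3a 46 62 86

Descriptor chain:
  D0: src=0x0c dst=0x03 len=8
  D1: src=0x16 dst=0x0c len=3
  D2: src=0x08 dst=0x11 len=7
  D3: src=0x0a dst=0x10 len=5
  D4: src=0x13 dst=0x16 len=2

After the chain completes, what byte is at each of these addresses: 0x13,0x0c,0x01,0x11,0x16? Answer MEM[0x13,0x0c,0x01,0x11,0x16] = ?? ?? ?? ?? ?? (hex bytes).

MEM[0x13,0x0c,0x01,0x11,0x16] = d6 3c 53 0f d6

D0: mem[0x03..0x0a] <- [77 4b 91 92 6b dc 38 48]
D1: mem[0x0c..0x0e] <- [3c d6 ad]
D2: mem[0x11..0x17] <- [dc 38 48 0f 3c d6 ad]
D3: mem[0x10..0x14] <- [48 0f 3c d6 ad]
D4: mem[0x16..0x17] <- [d6 ad]
query mem[0x13]=0xd6, mem[0x0c]=0x3c, mem[0x01]=0x53, mem[0x11]=0x0f, mem[0x16]=0xd6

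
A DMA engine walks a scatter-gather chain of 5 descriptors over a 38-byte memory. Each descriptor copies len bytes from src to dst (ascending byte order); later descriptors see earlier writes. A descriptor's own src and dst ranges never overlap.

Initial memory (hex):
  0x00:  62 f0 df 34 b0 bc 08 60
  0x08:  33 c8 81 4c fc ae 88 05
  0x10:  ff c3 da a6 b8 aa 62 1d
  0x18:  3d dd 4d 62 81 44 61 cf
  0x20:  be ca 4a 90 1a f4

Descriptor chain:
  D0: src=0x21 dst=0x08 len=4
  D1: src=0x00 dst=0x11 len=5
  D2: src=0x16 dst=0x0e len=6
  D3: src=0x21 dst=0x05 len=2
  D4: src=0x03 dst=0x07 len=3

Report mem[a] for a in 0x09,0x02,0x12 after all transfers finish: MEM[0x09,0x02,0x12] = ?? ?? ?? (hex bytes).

MEM[0x09,0x02,0x12] = ca df 4d

[0] 0x21->0x08 len=4 : ca 4a 90 1a
[1] 0x00->0x11 len=5 : 62 f0 df 34 b0
[2] 0x16->0x0e len=6 : 62 1d 3d dd 4d 62
[3] 0x21->0x05 len=2 : ca 4a
[4] 0x03->0x07 len=3 : 34 b0 ca
query mem[0x09]=0xca, mem[0x02]=0xdf, mem[0x12]=0x4d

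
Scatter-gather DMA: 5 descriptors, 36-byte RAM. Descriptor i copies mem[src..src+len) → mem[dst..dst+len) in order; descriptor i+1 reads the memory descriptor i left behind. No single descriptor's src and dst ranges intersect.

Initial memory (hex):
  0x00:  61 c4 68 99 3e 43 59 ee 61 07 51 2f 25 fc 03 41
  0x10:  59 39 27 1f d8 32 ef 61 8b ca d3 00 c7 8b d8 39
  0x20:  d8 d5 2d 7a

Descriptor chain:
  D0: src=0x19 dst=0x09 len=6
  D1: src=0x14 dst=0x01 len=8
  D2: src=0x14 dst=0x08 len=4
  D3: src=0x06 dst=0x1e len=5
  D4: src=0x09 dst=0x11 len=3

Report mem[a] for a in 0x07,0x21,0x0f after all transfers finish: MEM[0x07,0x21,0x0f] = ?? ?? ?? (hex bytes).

D0: mem[0x09..0x0e] <- [ca d3 00 c7 8b d8]
D1: mem[0x01..0x08] <- [d8 32 ef 61 8b ca d3 00]
D2: mem[0x08..0x0b] <- [d8 32 ef 61]
D3: mem[0x1e..0x22] <- [ca d3 d8 32 ef]
D4: mem[0x11..0x13] <- [32 ef 61]
query mem[0x07]=0xd3, mem[0x21]=0x32, mem[0x0f]=0x41

MEM[0x07,0x21,0x0f] = d3 32 41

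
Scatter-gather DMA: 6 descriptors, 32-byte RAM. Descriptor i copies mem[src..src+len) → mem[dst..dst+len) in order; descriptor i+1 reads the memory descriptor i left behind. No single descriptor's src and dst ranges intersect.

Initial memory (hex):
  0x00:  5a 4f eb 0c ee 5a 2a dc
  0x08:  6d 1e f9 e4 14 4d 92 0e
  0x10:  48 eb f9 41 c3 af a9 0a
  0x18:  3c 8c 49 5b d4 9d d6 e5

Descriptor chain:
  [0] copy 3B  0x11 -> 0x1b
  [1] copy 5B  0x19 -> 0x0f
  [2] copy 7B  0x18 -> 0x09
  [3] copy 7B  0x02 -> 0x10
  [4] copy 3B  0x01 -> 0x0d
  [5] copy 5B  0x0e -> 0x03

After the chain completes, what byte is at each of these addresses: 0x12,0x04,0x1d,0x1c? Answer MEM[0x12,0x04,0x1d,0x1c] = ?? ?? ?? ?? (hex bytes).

MEM[0x12,0x04,0x1d,0x1c] = ee 0c 41 f9

D0: mem[0x1b..0x1d] <- [eb f9 41]
D1: mem[0x0f..0x13] <- [8c 49 eb f9 41]
D2: mem[0x09..0x0f] <- [3c 8c 49 eb f9 41 d6]
D3: mem[0x10..0x16] <- [eb 0c ee 5a 2a dc 6d]
D4: mem[0x0d..0x0f] <- [4f eb 0c]
D5: mem[0x03..0x07] <- [eb 0c eb 0c ee]
query mem[0x12]=0xee, mem[0x04]=0x0c, mem[0x1d]=0x41, mem[0x1c]=0xf9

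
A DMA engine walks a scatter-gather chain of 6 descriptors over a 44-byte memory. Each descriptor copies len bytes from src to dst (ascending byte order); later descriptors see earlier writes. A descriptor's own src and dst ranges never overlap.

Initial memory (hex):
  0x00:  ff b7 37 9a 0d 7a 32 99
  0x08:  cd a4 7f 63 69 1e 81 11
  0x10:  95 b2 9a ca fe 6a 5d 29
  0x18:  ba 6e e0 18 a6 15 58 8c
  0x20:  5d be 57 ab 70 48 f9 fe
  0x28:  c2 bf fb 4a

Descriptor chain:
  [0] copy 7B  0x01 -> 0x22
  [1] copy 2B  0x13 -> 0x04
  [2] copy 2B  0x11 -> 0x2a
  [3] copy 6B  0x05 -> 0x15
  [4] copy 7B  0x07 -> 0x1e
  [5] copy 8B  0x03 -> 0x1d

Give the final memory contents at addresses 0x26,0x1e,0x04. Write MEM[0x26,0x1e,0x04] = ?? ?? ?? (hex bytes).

MEM[0x26,0x1e,0x04] = 7a ca ca

D0: mem[0x22..0x28] <- [b7 37 9a 0d 7a 32 99]
D1: mem[0x04..0x05] <- [ca fe]
D2: mem[0x2a..0x2b] <- [b2 9a]
D3: mem[0x15..0x1a] <- [fe 32 99 cd a4 7f]
D4: mem[0x1e..0x24] <- [99 cd a4 7f 63 69 1e]
D5: mem[0x1d..0x24] <- [9a ca fe 32 99 cd a4 7f]
query mem[0x26]=0x7a, mem[0x1e]=0xca, mem[0x04]=0xca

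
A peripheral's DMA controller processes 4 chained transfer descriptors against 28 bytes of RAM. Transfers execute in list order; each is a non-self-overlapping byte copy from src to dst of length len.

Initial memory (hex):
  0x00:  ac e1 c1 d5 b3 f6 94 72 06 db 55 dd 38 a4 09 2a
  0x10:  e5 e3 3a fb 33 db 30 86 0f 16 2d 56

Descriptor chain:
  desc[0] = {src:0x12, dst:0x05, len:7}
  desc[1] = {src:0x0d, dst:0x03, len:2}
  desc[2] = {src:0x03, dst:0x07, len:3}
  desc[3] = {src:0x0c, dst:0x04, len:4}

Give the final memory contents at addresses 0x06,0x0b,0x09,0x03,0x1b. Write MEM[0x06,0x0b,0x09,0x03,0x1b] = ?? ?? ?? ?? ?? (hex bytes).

#0 dst[0x05+7] := {0x3a,0xfb,0x33,0xdb,0x30,0x86,0x0f}
#1 dst[0x03+2] := {0xa4,0x09}
#2 dst[0x07+3] := {0xa4,0x09,0x3a}
#3 dst[0x04+4] := {0x38,0xa4,0x09,0x2a}
query mem[0x06]=0x09, mem[0x0b]=0x0f, mem[0x09]=0x3a, mem[0x03]=0xa4, mem[0x1b]=0x56

MEM[0x06,0x0b,0x09,0x03,0x1b] = 09 0f 3a a4 56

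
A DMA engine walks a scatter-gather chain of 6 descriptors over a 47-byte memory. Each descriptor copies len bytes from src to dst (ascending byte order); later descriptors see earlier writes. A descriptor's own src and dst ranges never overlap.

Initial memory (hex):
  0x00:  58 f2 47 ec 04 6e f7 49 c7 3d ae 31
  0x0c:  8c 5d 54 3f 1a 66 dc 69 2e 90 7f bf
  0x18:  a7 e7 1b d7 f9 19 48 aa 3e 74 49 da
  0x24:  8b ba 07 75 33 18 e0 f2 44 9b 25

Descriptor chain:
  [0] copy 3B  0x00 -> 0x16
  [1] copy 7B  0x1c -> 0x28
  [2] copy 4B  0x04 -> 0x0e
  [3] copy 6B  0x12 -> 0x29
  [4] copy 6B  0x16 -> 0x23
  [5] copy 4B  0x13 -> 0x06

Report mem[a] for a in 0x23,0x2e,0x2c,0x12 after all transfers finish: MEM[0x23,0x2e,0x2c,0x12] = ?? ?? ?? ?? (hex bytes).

[0] 0x00->0x16 len=3 : 58 f2 47
[1] 0x1c->0x28 len=7 : f9 19 48 aa 3e 74 49
[2] 0x04->0x0e len=4 : 04 6e f7 49
[3] 0x12->0x29 len=6 : dc 69 2e 90 58 f2
[4] 0x16->0x23 len=6 : 58 f2 47 e7 1b d7
[5] 0x13->0x06 len=4 : 69 2e 90 58
query mem[0x23]=0x58, mem[0x2e]=0xf2, mem[0x2c]=0x90, mem[0x12]=0xdc

MEM[0x23,0x2e,0x2c,0x12] = 58 f2 90 dc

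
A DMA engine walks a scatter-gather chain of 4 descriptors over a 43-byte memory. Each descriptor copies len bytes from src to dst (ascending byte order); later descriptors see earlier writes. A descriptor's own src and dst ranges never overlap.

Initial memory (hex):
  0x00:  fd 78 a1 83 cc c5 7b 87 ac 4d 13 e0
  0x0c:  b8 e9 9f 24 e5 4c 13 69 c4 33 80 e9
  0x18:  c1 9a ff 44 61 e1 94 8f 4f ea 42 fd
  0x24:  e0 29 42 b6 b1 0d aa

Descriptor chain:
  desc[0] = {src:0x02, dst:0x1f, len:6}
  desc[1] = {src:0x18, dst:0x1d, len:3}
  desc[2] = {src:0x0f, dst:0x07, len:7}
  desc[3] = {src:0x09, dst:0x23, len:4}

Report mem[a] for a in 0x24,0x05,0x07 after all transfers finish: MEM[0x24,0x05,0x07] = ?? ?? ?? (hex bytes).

  after D0: wrote 6B at 0x1f = a183ccc57b87
  after D1: wrote 3B at 0x1d = c19aff
  after D2: wrote 7B at 0x07 = 24e54c1369c433
  after D3: wrote 4B at 0x23 = 4c1369c4
query mem[0x24]=0x13, mem[0x05]=0xc5, mem[0x07]=0x24

MEM[0x24,0x05,0x07] = 13 c5 24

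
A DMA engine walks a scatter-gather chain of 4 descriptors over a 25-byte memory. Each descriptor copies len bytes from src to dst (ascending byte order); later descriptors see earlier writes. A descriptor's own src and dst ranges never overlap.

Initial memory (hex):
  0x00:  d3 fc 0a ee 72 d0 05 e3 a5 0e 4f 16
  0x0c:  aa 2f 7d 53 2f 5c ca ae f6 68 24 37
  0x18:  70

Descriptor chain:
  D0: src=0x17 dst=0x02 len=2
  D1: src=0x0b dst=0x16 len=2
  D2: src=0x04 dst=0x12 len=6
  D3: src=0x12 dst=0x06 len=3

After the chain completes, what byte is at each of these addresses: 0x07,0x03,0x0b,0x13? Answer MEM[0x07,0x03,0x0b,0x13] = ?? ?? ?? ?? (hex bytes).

  after D0: wrote 2B at 0x02 = 3770
  after D1: wrote 2B at 0x16 = 16aa
  after D2: wrote 6B at 0x12 = 72d005e3a50e
  after D3: wrote 3B at 0x06 = 72d005
query mem[0x07]=0xd0, mem[0x03]=0x70, mem[0x0b]=0x16, mem[0x13]=0xd0

MEM[0x07,0x03,0x0b,0x13] = d0 70 16 d0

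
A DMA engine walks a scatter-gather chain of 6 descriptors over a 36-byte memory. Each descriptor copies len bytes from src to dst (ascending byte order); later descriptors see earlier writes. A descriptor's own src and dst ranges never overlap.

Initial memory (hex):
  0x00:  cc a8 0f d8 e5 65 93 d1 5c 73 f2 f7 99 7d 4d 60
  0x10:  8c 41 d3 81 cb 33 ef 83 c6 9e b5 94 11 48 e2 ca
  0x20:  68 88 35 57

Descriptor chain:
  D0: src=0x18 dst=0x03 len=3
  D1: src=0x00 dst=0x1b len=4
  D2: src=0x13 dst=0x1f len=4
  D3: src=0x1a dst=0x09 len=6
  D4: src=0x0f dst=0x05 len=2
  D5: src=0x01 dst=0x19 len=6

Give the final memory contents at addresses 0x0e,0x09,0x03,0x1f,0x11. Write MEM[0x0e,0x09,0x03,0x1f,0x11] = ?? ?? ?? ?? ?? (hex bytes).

#0 dst[0x03+3] := {0xc6,0x9e,0xb5}
#1 dst[0x1b+4] := {0xcc,0xa8,0x0f,0xc6}
#2 dst[0x1f+4] := {0x81,0xcb,0x33,0xef}
#3 dst[0x09+6] := {0xb5,0xcc,0xa8,0x0f,0xc6,0x81}
#4 dst[0x05+2] := {0x60,0x8c}
#5 dst[0x19+6] := {0xa8,0x0f,0xc6,0x9e,0x60,0x8c}
query mem[0x0e]=0x81, mem[0x09]=0xb5, mem[0x03]=0xc6, mem[0x1f]=0x81, mem[0x11]=0x41

MEM[0x0e,0x09,0x03,0x1f,0x11] = 81 b5 c6 81 41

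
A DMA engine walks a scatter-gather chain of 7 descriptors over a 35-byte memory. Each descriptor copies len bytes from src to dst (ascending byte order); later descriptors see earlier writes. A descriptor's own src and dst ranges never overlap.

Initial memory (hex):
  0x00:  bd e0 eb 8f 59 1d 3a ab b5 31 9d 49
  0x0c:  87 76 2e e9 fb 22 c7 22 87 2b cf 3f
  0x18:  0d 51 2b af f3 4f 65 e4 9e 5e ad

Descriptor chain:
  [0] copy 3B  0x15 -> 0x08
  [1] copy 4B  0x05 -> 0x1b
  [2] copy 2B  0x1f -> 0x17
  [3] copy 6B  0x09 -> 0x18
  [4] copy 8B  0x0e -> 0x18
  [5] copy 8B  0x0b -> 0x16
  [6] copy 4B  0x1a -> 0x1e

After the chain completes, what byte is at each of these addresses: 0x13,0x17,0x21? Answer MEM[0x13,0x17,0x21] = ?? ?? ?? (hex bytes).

#0 dst[0x08+3] := {0x2b,0xcf,0x3f}
#1 dst[0x1b+4] := {0x1d,0x3a,0xab,0x2b}
#2 dst[0x17+2] := {0xe4,0x9e}
#3 dst[0x18+6] := {0xcf,0x3f,0x49,0x87,0x76,0x2e}
#4 dst[0x18+8] := {0x2e,0xe9,0xfb,0x22,0xc7,0x22,0x87,0x2b}
#5 dst[0x16+8] := {0x49,0x87,0x76,0x2e,0xe9,0xfb,0x22,0xc7}
#6 dst[0x1e+4] := {0xe9,0xfb,0x22,0xc7}
query mem[0x13]=0x22, mem[0x17]=0x87, mem[0x21]=0xc7

MEM[0x13,0x17,0x21] = 22 87 c7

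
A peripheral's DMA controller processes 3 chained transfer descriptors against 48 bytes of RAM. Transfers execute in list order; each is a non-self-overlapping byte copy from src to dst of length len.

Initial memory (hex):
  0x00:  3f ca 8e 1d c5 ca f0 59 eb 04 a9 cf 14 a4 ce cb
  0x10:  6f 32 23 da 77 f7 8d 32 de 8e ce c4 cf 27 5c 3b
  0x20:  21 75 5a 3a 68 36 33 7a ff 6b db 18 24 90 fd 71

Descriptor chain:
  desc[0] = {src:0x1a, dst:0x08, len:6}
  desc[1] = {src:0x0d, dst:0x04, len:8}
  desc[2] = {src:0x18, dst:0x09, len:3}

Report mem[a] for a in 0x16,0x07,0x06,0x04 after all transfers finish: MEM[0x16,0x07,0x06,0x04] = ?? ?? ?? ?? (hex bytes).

MEM[0x16,0x07,0x06,0x04] = 8d 6f cb 3b

  after D0: wrote 6B at 0x08 = cec4cf275c3b
  after D1: wrote 8B at 0x04 = 3bcecb6f3223da77
  after D2: wrote 3B at 0x09 = de8ece
query mem[0x16]=0x8d, mem[0x07]=0x6f, mem[0x06]=0xcb, mem[0x04]=0x3b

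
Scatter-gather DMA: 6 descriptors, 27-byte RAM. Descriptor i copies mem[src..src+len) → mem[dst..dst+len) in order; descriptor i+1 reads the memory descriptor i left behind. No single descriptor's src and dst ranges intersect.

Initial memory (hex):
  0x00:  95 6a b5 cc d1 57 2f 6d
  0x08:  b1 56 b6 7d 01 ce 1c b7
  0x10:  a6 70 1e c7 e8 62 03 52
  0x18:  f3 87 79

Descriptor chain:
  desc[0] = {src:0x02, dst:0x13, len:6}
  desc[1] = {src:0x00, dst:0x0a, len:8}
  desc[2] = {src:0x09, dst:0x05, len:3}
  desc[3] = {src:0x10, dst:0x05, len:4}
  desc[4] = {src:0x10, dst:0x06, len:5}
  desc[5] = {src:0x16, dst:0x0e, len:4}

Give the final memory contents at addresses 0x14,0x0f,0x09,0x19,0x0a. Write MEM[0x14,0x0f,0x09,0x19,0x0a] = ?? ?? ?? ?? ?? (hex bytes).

MEM[0x14,0x0f,0x09,0x19,0x0a] = cc 2f b5 87 cc

#0 dst[0x13+6] := {0xb5,0xcc,0xd1,0x57,0x2f,0x6d}
#1 dst[0x0a+8] := {0x95,0x6a,0xb5,0xcc,0xd1,0x57,0x2f,0x6d}
#2 dst[0x05+3] := {0x56,0x95,0x6a}
#3 dst[0x05+4] := {0x2f,0x6d,0x1e,0xb5}
#4 dst[0x06+5] := {0x2f,0x6d,0x1e,0xb5,0xcc}
#5 dst[0x0e+4] := {0x57,0x2f,0x6d,0x87}
query mem[0x14]=0xcc, mem[0x0f]=0x2f, mem[0x09]=0xb5, mem[0x19]=0x87, mem[0x0a]=0xcc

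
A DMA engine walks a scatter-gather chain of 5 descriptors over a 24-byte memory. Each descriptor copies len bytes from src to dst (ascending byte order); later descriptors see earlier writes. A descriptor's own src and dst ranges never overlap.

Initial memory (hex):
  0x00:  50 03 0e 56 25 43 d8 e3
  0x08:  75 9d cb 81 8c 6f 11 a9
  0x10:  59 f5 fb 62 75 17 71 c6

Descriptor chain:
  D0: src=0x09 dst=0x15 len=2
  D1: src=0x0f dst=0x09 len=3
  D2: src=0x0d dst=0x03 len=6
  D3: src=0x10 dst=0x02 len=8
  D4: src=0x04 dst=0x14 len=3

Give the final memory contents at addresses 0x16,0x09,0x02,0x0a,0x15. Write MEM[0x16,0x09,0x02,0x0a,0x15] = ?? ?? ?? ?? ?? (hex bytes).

MEM[0x16,0x09,0x02,0x0a,0x15] = 75 c6 59 59 62

[0] 0x09->0x15 len=2 : 9d cb
[1] 0x0f->0x09 len=3 : a9 59 f5
[2] 0x0d->0x03 len=6 : 6f 11 a9 59 f5 fb
[3] 0x10->0x02 len=8 : 59 f5 fb 62 75 9d cb c6
[4] 0x04->0x14 len=3 : fb 62 75
query mem[0x16]=0x75, mem[0x09]=0xc6, mem[0x02]=0x59, mem[0x0a]=0x59, mem[0x15]=0x62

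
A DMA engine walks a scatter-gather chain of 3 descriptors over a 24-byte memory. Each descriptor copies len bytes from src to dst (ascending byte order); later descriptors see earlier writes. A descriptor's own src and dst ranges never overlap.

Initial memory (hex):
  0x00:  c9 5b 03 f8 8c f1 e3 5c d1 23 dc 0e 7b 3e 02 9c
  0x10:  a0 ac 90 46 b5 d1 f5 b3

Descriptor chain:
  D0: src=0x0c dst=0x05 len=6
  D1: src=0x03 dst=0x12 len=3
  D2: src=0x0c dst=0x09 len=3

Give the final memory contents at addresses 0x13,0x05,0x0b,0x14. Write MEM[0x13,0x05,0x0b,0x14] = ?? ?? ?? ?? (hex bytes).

  after D0: wrote 6B at 0x05 = 7b3e029ca0ac
  after D1: wrote 3B at 0x12 = f88c7b
  after D2: wrote 3B at 0x09 = 7b3e02
query mem[0x13]=0x8c, mem[0x05]=0x7b, mem[0x0b]=0x02, mem[0x14]=0x7b

MEM[0x13,0x05,0x0b,0x14] = 8c 7b 02 7b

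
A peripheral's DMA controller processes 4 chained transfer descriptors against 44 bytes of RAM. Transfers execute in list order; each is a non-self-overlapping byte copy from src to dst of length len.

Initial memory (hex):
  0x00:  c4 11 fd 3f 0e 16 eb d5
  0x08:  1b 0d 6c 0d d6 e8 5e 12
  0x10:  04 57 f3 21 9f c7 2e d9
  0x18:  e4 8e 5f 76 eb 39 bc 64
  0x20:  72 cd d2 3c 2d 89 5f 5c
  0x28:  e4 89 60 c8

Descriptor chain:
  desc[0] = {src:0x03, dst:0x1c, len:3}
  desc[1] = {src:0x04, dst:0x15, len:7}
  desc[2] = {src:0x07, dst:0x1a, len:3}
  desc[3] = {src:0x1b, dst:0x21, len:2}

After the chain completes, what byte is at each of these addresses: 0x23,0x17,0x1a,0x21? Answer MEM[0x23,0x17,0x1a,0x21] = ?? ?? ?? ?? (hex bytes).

MEM[0x23,0x17,0x1a,0x21] = 3c eb d5 1b

D0: mem[0x1c..0x1e] <- [3f 0e 16]
D1: mem[0x15..0x1b] <- [0e 16 eb d5 1b 0d 6c]
D2: mem[0x1a..0x1c] <- [d5 1b 0d]
D3: mem[0x21..0x22] <- [1b 0d]
query mem[0x23]=0x3c, mem[0x17]=0xeb, mem[0x1a]=0xd5, mem[0x21]=0x1b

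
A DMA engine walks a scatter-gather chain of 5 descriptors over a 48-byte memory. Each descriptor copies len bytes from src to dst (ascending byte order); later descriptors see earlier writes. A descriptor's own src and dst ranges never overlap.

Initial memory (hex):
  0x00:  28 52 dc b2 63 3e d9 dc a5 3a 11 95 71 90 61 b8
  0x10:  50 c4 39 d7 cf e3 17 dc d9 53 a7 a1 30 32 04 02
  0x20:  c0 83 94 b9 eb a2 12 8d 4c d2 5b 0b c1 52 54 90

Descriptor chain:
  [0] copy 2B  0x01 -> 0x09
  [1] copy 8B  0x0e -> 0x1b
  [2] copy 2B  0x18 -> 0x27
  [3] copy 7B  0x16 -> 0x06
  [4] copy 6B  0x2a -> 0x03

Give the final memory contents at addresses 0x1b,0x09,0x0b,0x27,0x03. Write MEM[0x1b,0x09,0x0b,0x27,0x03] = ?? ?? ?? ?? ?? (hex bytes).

D0: mem[0x09..0x0a] <- [52 dc]
D1: mem[0x1b..0x22] <- [61 b8 50 c4 39 d7 cf e3]
D2: mem[0x27..0x28] <- [d9 53]
D3: mem[0x06..0x0c] <- [17 dc d9 53 a7 61 b8]
D4: mem[0x03..0x08] <- [5b 0b c1 52 54 90]
query mem[0x1b]=0x61, mem[0x09]=0x53, mem[0x0b]=0x61, mem[0x27]=0xd9, mem[0x03]=0x5b

MEM[0x1b,0x09,0x0b,0x27,0x03] = 61 53 61 d9 5b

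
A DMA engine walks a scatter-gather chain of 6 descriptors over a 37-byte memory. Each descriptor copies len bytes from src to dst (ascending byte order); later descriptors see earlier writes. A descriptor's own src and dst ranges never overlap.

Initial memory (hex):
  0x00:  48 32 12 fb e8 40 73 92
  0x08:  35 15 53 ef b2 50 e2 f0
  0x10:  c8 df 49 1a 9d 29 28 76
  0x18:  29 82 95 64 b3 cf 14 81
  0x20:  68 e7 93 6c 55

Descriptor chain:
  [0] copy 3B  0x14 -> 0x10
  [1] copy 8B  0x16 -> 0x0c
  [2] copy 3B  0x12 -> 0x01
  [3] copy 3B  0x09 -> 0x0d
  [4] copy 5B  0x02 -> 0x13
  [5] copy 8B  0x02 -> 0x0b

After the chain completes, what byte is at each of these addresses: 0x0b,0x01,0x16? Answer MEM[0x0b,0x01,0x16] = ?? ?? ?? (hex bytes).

D0: mem[0x10..0x12] <- [9d 29 28]
D1: mem[0x0c..0x13] <- [28 76 29 82 95 64 b3 cf]
D2: mem[0x01..0x03] <- [b3 cf 9d]
D3: mem[0x0d..0x0f] <- [15 53 ef]
D4: mem[0x13..0x17] <- [cf 9d e8 40 73]
D5: mem[0x0b..0x12] <- [cf 9d e8 40 73 92 35 15]
query mem[0x0b]=0xcf, mem[0x01]=0xb3, mem[0x16]=0x40

MEM[0x0b,0x01,0x16] = cf b3 40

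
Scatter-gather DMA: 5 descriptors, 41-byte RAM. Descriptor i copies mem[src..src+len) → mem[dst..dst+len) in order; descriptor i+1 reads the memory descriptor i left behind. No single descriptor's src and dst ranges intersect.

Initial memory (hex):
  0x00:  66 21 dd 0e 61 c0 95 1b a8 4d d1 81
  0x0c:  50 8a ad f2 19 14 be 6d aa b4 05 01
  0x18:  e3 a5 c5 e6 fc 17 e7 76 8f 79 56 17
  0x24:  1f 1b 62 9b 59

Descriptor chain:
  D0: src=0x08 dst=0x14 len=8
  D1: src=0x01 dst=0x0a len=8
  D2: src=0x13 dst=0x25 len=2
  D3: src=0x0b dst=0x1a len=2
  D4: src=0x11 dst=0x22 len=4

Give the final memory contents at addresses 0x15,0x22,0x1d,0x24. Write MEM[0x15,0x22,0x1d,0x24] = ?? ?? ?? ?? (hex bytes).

  after D0: wrote 8B at 0x14 = a84dd181508aadf2
  after D1: wrote 8B at 0x0a = 21dd0e61c0951ba8
  after D2: wrote 2B at 0x25 = 6da8
  after D3: wrote 2B at 0x1a = dd0e
  after D4: wrote 4B at 0x22 = a8be6da8
query mem[0x15]=0x4d, mem[0x22]=0xa8, mem[0x1d]=0x17, mem[0x24]=0x6d

MEM[0x15,0x22,0x1d,0x24] = 4d a8 17 6d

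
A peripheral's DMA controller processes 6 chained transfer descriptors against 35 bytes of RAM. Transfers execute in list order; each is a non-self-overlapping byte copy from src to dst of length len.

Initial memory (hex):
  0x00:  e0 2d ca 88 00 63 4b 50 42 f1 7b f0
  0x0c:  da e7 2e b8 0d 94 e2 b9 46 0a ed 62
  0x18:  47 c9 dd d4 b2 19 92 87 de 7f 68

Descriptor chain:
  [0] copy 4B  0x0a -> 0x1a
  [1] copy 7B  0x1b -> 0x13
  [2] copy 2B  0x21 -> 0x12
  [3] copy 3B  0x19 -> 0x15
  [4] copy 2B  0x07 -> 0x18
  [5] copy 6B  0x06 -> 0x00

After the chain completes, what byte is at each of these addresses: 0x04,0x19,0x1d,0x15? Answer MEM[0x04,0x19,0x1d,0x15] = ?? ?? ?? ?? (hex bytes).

  after D0: wrote 4B at 0x1a = 7bf0dae7
  after D1: wrote 7B at 0x13 = f0dae79287de7f
  after D2: wrote 2B at 0x12 = 7f68
  after D3: wrote 3B at 0x15 = 7f7bf0
  after D4: wrote 2B at 0x18 = 5042
  after D5: wrote 6B at 0x00 = 4b5042f17bf0
query mem[0x04]=0x7b, mem[0x19]=0x42, mem[0x1d]=0xe7, mem[0x15]=0x7f

MEM[0x04,0x19,0x1d,0x15] = 7b 42 e7 7f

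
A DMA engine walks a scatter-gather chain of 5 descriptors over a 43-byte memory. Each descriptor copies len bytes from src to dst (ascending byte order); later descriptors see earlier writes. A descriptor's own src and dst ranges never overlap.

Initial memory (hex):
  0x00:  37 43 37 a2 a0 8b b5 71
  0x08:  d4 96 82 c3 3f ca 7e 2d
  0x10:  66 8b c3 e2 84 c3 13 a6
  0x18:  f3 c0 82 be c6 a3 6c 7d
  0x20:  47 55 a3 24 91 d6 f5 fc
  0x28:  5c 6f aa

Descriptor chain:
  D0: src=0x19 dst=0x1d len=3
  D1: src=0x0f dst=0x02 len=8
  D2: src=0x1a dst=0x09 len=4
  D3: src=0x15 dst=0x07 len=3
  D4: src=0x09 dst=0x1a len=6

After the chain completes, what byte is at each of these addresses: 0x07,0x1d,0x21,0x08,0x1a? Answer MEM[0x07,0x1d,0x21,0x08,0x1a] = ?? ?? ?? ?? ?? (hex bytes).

#0 dst[0x1d+3] := {0xc0,0x82,0xbe}
#1 dst[0x02+8] := {0x2d,0x66,0x8b,0xc3,0xe2,0x84,0xc3,0x13}
#2 dst[0x09+4] := {0x82,0xbe,0xc6,0xc0}
#3 dst[0x07+3] := {0xc3,0x13,0xa6}
#4 dst[0x1a+6] := {0xa6,0xbe,0xc6,0xc0,0xca,0x7e}
query mem[0x07]=0xc3, mem[0x1d]=0xc0, mem[0x21]=0x55, mem[0x08]=0x13, mem[0x1a]=0xa6

MEM[0x07,0x1d,0x21,0x08,0x1a] = c3 c0 55 13 a6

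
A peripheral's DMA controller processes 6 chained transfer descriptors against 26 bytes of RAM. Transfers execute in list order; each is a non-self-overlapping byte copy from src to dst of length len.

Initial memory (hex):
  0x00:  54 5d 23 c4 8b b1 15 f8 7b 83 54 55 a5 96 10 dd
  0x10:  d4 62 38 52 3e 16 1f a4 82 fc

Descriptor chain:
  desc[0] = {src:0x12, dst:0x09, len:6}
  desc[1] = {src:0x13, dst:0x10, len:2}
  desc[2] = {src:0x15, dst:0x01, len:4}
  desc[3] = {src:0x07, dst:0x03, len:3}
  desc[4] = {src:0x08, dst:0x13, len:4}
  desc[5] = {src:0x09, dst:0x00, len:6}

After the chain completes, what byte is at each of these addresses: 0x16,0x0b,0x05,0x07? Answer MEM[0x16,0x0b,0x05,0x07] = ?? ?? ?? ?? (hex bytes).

  after D0: wrote 6B at 0x09 = 38523e161fa4
  after D1: wrote 2B at 0x10 = 523e
  after D2: wrote 4B at 0x01 = 161fa482
  after D3: wrote 3B at 0x03 = f87b38
  after D4: wrote 4B at 0x13 = 7b38523e
  after D5: wrote 6B at 0x00 = 38523e161fa4
query mem[0x16]=0x3e, mem[0x0b]=0x3e, mem[0x05]=0xa4, mem[0x07]=0xf8

MEM[0x16,0x0b,0x05,0x07] = 3e 3e a4 f8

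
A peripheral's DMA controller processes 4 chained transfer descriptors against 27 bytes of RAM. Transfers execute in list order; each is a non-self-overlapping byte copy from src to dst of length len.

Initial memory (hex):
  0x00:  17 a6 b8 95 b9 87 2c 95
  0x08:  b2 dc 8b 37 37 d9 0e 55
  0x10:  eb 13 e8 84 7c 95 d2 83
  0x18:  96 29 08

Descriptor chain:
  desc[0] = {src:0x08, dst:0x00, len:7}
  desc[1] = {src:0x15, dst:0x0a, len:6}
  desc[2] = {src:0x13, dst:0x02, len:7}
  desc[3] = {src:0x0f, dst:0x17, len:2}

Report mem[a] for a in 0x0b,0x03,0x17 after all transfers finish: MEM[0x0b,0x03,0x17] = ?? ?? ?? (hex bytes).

D0: mem[0x00..0x06] <- [b2 dc 8b 37 37 d9 0e]
D1: mem[0x0a..0x0f] <- [95 d2 83 96 29 08]
D2: mem[0x02..0x08] <- [84 7c 95 d2 83 96 29]
D3: mem[0x17..0x18] <- [08 eb]
query mem[0x0b]=0xd2, mem[0x03]=0x7c, mem[0x17]=0x08

MEM[0x0b,0x03,0x17] = d2 7c 08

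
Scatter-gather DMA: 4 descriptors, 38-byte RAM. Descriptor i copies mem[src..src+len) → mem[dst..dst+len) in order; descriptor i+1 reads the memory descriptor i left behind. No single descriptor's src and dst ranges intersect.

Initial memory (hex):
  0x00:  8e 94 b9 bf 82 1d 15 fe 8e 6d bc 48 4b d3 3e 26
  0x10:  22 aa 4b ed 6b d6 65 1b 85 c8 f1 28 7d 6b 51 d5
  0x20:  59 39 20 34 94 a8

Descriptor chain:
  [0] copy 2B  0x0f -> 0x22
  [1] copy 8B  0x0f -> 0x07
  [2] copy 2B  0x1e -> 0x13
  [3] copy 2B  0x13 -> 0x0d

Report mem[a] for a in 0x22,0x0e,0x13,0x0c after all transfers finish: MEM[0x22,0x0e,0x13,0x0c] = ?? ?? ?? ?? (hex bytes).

MEM[0x22,0x0e,0x13,0x0c] = 26 d5 51 6b

[0] 0x0f->0x22 len=2 : 26 22
[1] 0x0f->0x07 len=8 : 26 22 aa 4b ed 6b d6 65
[2] 0x1e->0x13 len=2 : 51 d5
[3] 0x13->0x0d len=2 : 51 d5
query mem[0x22]=0x26, mem[0x0e]=0xd5, mem[0x13]=0x51, mem[0x0c]=0x6b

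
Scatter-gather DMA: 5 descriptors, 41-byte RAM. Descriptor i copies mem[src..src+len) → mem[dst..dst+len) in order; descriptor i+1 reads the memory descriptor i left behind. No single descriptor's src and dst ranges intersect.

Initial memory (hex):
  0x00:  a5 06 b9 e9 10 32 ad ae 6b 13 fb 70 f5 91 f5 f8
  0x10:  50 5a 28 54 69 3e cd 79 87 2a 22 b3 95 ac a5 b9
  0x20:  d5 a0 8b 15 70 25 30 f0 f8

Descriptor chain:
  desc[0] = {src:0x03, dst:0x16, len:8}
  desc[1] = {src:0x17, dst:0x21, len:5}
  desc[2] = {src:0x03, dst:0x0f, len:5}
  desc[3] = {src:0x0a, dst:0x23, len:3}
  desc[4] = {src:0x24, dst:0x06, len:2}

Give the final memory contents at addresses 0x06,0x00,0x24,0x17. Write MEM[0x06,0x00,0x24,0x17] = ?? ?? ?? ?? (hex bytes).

  after D0: wrote 8B at 0x16 = e91032adae6b13fb
  after D1: wrote 5B at 0x21 = 1032adae6b
  after D2: wrote 5B at 0x0f = e91032adae
  after D3: wrote 3B at 0x23 = fb70f5
  after D4: wrote 2B at 0x06 = 70f5
query mem[0x06]=0x70, mem[0x00]=0xa5, mem[0x24]=0x70, mem[0x17]=0x10

MEM[0x06,0x00,0x24,0x17] = 70 a5 70 10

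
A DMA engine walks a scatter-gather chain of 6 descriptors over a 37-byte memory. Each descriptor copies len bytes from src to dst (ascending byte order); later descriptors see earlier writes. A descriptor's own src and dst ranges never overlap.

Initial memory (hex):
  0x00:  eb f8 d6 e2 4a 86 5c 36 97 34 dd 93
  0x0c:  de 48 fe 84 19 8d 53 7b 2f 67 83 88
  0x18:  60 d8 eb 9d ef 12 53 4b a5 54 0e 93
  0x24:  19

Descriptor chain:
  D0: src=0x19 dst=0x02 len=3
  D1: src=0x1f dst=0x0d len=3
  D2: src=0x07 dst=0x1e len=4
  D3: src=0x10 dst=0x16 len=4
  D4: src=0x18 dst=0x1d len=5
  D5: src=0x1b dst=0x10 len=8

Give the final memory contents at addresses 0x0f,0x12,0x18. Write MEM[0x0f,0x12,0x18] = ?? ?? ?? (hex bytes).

#0 dst[0x02+3] := {0xd8,0xeb,0x9d}
#1 dst[0x0d+3] := {0x4b,0xa5,0x54}
#2 dst[0x1e+4] := {0x36,0x97,0x34,0xdd}
#3 dst[0x16+4] := {0x19,0x8d,0x53,0x7b}
#4 dst[0x1d+5] := {0x53,0x7b,0xeb,0x9d,0xef}
#5 dst[0x10+8] := {0x9d,0xef,0x53,0x7b,0xeb,0x9d,0xef,0x0e}
query mem[0x0f]=0x54, mem[0x12]=0x53, mem[0x18]=0x53

MEM[0x0f,0x12,0x18] = 54 53 53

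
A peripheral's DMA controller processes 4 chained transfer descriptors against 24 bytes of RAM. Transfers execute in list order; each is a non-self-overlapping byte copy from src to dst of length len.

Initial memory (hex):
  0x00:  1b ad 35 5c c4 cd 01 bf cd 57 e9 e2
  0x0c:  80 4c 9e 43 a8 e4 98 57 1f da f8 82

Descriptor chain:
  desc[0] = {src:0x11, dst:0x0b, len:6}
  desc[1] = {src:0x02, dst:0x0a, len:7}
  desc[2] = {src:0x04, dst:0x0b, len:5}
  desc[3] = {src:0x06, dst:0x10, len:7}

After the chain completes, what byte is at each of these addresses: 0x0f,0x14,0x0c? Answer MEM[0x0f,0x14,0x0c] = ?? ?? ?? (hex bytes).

D0: mem[0x0b..0x10] <- [e4 98 57 1f da f8]
D1: mem[0x0a..0x10] <- [35 5c c4 cd 01 bf cd]
D2: mem[0x0b..0x0f] <- [c4 cd 01 bf cd]
D3: mem[0x10..0x16] <- [01 bf cd 57 35 c4 cd]
query mem[0x0f]=0xcd, mem[0x14]=0x35, mem[0x0c]=0xcd

MEM[0x0f,0x14,0x0c] = cd 35 cd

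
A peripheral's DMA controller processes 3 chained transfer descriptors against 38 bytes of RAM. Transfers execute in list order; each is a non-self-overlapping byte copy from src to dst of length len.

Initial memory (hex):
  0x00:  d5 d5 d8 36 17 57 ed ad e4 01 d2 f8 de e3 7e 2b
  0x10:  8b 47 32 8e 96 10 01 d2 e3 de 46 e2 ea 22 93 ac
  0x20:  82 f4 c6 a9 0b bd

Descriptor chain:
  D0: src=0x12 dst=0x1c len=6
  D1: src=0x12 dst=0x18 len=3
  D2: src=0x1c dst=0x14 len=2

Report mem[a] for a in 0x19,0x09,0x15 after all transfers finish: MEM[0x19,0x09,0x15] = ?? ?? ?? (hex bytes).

MEM[0x19,0x09,0x15] = 8e 01 8e

  after D0: wrote 6B at 0x1c = 328e961001d2
  after D1: wrote 3B at 0x18 = 328e96
  after D2: wrote 2B at 0x14 = 328e
query mem[0x19]=0x8e, mem[0x09]=0x01, mem[0x15]=0x8e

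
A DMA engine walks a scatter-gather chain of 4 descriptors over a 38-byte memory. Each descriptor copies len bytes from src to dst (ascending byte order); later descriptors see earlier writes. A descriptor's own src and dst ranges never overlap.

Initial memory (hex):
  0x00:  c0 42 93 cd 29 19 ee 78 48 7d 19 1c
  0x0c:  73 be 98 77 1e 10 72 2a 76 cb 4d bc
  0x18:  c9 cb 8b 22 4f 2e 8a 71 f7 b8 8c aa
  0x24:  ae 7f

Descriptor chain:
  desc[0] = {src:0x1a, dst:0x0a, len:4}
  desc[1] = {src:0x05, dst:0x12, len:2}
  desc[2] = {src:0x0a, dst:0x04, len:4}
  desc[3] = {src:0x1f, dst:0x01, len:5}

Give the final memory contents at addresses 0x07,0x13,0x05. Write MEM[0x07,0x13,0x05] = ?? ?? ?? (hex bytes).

MEM[0x07,0x13,0x05] = 2e ee aa

D0: mem[0x0a..0x0d] <- [8b 22 4f 2e]
D1: mem[0x12..0x13] <- [19 ee]
D2: mem[0x04..0x07] <- [8b 22 4f 2e]
D3: mem[0x01..0x05] <- [71 f7 b8 8c aa]
query mem[0x07]=0x2e, mem[0x13]=0xee, mem[0x05]=0xaa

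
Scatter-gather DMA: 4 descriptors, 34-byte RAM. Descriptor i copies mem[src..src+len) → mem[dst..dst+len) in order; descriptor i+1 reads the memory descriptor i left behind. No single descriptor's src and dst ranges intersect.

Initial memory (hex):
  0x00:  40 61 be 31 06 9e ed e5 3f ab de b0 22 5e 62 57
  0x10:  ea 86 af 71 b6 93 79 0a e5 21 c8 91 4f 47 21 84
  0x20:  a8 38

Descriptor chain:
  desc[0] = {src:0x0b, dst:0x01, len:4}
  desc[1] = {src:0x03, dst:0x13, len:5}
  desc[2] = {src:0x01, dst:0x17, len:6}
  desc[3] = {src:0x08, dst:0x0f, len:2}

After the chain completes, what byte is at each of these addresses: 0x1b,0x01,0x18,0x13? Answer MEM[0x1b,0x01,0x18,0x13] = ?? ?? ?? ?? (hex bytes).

#0 dst[0x01+4] := {0xb0,0x22,0x5e,0x62}
#1 dst[0x13+5] := {0x5e,0x62,0x9e,0xed,0xe5}
#2 dst[0x17+6] := {0xb0,0x22,0x5e,0x62,0x9e,0xed}
#3 dst[0x0f+2] := {0x3f,0xab}
query mem[0x1b]=0x9e, mem[0x01]=0xb0, mem[0x18]=0x22, mem[0x13]=0x5e

MEM[0x1b,0x01,0x18,0x13] = 9e b0 22 5e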